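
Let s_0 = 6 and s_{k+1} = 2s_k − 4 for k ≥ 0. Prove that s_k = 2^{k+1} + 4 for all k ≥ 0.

Base case: s_0 = 6, and 2^{0+1} + 4 = 2 + 4 = 6.
Assume s_j = 2^{j+1} + 4 for some j ≥ 0.
Then s_{j+1} = 2s_j − 4 = 2·(2^{j+1} + 4) − 4 = 2^{j+2} + 8 − 4 = 2^{j+2} + 4.
This completes the inductive step, so s_k = 2^{k+1} + 4 for all k ≥ 0.

s_k = 2^{k+1} + 4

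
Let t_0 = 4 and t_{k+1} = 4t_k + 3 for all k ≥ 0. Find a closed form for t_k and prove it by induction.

Claim: t_k = 5·4^k − 1.

Base case: t_0 = 4, and 5·4^0 − 1 = 5 − 1 = 4.
Assume t_r = 5·4^r − 1 for some r ≥ 0.
Then t_{r+1} = 4t_r + 3 = 4·(5·4^r − 1) + 3 = 20·4^r − 4 + 3 = 5·4^{r+1} − 1.
So the formula holds for r+1, and by induction t_k = 5·4^k − 1 for all k ≥ 0.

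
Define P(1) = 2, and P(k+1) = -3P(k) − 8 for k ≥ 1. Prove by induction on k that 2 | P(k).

Base case: P(1) = 2 = 2·1, so 2 | P(1).
Assume 2 | P(m), so P(m) = 2t for some integer t.
Then P(m+1) = -3P(m) − 8 = -3·(2t) − 8 = 2(-3t − 4), so 2 | P(m+1).
So the property holds for m+1, and by induction 2 | P(k) for all k ≥ 1.

2 | P(k)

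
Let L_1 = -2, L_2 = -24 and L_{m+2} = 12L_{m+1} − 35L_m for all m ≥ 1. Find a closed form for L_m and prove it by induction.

Claim: L_m = -7^m + 5^m.

Base cases: L_1 = -2 and -7^1 + 5^1 = -2; L_2 = -24 and -7^2 + 5^2 = -24.
Assume L_j = -7^j + 5^j for all 1 ≤ j ≤ k, where k ≥ 2.
Then L_{k+1} = 12L_k − 35L_{k−1} = 12·(-7^k + 5^k) − 35·(-7^{k−1} + 5^{k−1}) = -(12·7 − 35)7^{k−1} + (12·5 − 35)5^{k−1} = -49·7^{k−1} + 25·5^{k−1} = -7^{k+1} + 5^{k+1}.
By strong induction, L_m = -7^m + 5^m for all m ≥ 1.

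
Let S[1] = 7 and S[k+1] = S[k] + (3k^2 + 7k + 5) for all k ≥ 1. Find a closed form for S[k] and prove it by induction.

Claim: S[k] = k^3 + 2k^2 + 2k + 2.

Base case: S[1] = 7, and 1^3 + 2·1^2 + 2·1 + 2 = 7.
Assume S[m] = m^3 + 2m^2 + 2m + 2.
Then S[m+1] = S[m] + (3m^2 + 7m + 5) = (m^3 + 2m^2 + 2m + 2) + (3m^2 + 7m + 5) = m^3 + 5m^2 + 9m + 7,
and (m+1)^3 + 2·(m+1)^2 + 2·(m+1) + 2 = m^3 + 5m^2 + 9m + 7.
This completes the inductive step, so S[k] = k^3 + 2k^2 + 2k + 2 for all k ≥ 1.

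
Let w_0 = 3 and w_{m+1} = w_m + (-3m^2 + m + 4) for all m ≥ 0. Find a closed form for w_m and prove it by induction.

Claim: w_m = -m^3 + 2m^2 + 3m + 3.

Base case: w_0 = 3, and -0^3 + 2·0^2 + 3·0 + 3 = 3.
Assume w_k = -k^3 + 2k^2 + 3k + 3.
Then w_{k+1} = w_k + (-3k^2 + k + 4) = (-k^3 + 2k^2 + 3k + 3) + (-3k^2 + k + 4) = -k^3 − k^2 + 4k + 7,
and -(k+1)^3 + 2·(k+1)^2 + 3·(k+1) + 3 = -k^3 − k^2 + 4k + 7.
Hence w_m = -m^3 + 2m^2 + 3m + 3 for every m ≥ 0, by induction.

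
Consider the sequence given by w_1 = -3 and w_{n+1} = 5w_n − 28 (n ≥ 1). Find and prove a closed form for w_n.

Claim: w_n = -2·5^n + 7.

Base case: w_1 = -3, and -2·5^1 + 7 = -10 + 7 = -3.
Assume w_k = -2·5^k + 7 for some k ≥ 1.
Then w_{k+1} = 5w_k − 28 = 5·(-2·5^k + 7) − 28 = -10·5^k + 35 − 28 = -2·5^{k+1} + 7.
So the formula holds for k+1, and by induction w_n = -2·5^n + 7 for all n ≥ 1.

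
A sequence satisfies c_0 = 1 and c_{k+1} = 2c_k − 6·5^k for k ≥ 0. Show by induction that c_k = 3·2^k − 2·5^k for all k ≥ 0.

Base case: c_0 = 1, and 3·2^0 − 2·5^0 = 3 − 2 = 1.
Assume c_j = 3·2^j − 2·5^j for some j ≥ 0.
Then c_{j+1} = 2c_j − 6·5^j = 2·(3·2^j − 2·5^j) − 6·5^j = 3·2^{j+1} − 4·5^j − 6·5^j = 3·2^{j+1} − 10·5^j = 3·2^{j+1} − 2·5^{j+1}.
Hence c_k = 3·2^k − 2·5^k for every k ≥ 0, by induction.

c_k = 3·2^k − 2·5^k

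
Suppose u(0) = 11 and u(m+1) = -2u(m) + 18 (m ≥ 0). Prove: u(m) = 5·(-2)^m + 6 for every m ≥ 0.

Base case: u(0) = 11, and 5·(-2)^0 + 6 = 5 + 6 = 11.
Assume u(k) = 5·(-2)^k + 6 for some k ≥ 0.
Then u(k+1) = -2u(k) + 18 = -2·(5·(-2)^k + 6) + 18 = -10·(-2)^k − 12 + 18 = 5·(-2)^{k+1} + 6.
By induction, u(m) = 5·(-2)^m + 6 for all m ≥ 0.

u(m) = 5·(-2)^m + 6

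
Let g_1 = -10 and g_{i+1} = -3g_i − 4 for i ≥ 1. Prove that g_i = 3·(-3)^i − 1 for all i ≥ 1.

Base case: g_1 = -10, and 3·(-3)^1 − 1 = -9 − 1 = -10.
Assume g_j = 3·(-3)^j − 1 for some j ≥ 1.
Then g_{j+1} = -3g_j − 4 = -3·(3·(-3)^j − 1) − 4 = -9·(-3)^j + 3 − 4 = 3·(-3)^{j+1} − 1.
This completes the inductive step, so g_i = 3·(-3)^i − 1 for all i ≥ 1.

g_i = 3·(-3)^i − 1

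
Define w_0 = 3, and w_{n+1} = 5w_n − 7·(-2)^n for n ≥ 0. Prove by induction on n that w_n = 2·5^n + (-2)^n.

Base case: w_0 = 3, and 2·5^0 + (-2)^0 = 2 + 1 = 3.
Assume w_m = 2·5^m + (-2)^m for some m ≥ 0.
Then w_{m+1} = 5w_m − 7·(-2)^m = 5·(2·5^m + (-2)^m) − 7·(-2)^m = 2·5^{m+1} + 5·(-2)^m − 7·(-2)^m = 2·5^{m+1} − 2·(-2)^m = 2·5^{m+1} + (-2)^{m+1}.
Hence w_n = 2·5^n + (-2)^n for every n ≥ 0, by induction.

w_n = 2·5^n + (-2)^n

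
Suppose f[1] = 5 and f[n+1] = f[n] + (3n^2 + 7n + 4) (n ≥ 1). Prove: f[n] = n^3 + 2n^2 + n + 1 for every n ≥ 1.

Base case: f[1] = 5, and 1^3 + 2·1^2 + 1 + 1 = 5.
Assume f[m] = m^3 + 2m^2 + m + 1.
Then f[m+1] = f[m] + (3m^2 + 7m + 4) = (m^3 + 2m^2 + m + 1) + (3m^2 + 7m + 4) = m^3 + 5m^2 + 8m + 5,
and (m+1)^3 + 2·(m+1)^2 + (m+1) + 1 = m^3 + 5m^2 + 8m + 5.
This completes the inductive step, so f[n] = n^3 + 2n^2 + n + 1 for all n ≥ 1.

f[n] = n^3 + 2n^2 + n + 1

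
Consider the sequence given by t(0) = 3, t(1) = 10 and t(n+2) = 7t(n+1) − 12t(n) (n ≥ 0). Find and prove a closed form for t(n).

Claim: t(n) = 4^n + 2·3^n.

Base cases: t(0) = 3 and 4^0 + 2·3^0 = 3; t(1) = 10 and 4^1 + 2·3^1 = 10.
Assume t(j) = 4^j + 2·3^j for all 0 ≤ j ≤ r, where r ≥ 1.
Then t(r+1) = 7t(r) − 12t(r−1) = 7·(4^r + 2·3^r) − 12·(4^{r−1} + 2·3^{r−1}) = (7·4 − 12)4^{r−1} + 2·(7·3 − 12)3^{r−1} = 16·4^{r−1} + 18·3^{r−1} = 4^{r+1} + 2·3^{r+1}.
This completes the inductive step, so t(n) = 4^n + 2·3^n for all n ≥ 0.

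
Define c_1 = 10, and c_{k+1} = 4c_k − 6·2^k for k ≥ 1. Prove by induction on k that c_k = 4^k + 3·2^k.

Base case: c_1 = 10, and 4^1 + 3·2^1 = 4 + 6 = 10.
Assume c_j = 4^j + 3·2^j for some j ≥ 1.
Then c_{j+1} = 4c_j − 6·2^j = 4·(4^j + 3·2^j) − 6·2^j = 4^{j+1} + 12·2^j − 6·2^j = 4^{j+1} + 6·2^j = 4^{j+1} + 3·2^{j+1}.
This completes the inductive step, so c_k = 4^k + 3·2^k for all k ≥ 1.

c_k = 4^k + 3·2^k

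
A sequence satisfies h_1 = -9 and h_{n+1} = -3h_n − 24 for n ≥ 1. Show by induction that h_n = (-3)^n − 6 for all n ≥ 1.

Base case: h_1 = -9, and (-3)^1 − 6 = -3 − 6 = -9.
Assume h_j = (-3)^j − 6 for some j ≥ 1.
Then h_{j+1} = -3h_j − 24 = -3·((-3)^j − 6) − 24 = -3·(-3)^j + 18 − 24 = (-3)^{j+1} − 6.
By induction, h_n = (-3)^n − 6 for all n ≥ 1.

h_n = (-3)^n − 6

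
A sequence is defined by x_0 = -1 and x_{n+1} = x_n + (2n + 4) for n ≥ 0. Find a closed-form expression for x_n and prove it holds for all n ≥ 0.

Claim: x_n = n^2 + 3n − 1.

Base case: x_0 = -1, and 0^2 + 3·0 − 1 = -1.
Assume x_r = r^2 + 3r − 1.
Then x_{r+1} = x_r + (2r + 4) = (r^2 + 3r − 1) + (2r + 4) = r^2 + 5r + 3,
and (r+1)^2 + 3·(r+1) − 1 = r^2 + 5r + 3.
Hence x_n = n^2 + 3n − 1 for every n ≥ 0, by induction.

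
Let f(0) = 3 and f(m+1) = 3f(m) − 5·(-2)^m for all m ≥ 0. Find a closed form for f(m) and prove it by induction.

Claim: f(m) = 2·3^m + (-2)^m.

Base case: f(0) = 3, and 2·3^0 + (-2)^0 = 2 + 1 = 3.
Assume f(r) = 2·3^r + (-2)^r for some r ≥ 0.
Then f(r+1) = 3f(r) − 5·(-2)^r = 3·(2·3^r + (-2)^r) − 5·(-2)^r = 2·3^{r+1} + 3·(-2)^r − 5·(-2)^r = 2·3^{r+1} − 2·(-2)^r = 2·3^{r+1} + (-2)^{r+1}.
So the formula holds for r+1, and by induction f(m) = 2·3^m + (-2)^m for all m ≥ 0.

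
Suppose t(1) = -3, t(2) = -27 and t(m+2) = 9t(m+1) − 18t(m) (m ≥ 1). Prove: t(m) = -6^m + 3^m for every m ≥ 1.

Base cases: t(1) = -3 and -6^1 + 3^1 = -3; t(2) = -27 and -6^2 + 3^2 = -27.
Assume t(i) = -6^i + 3^i for all 1 ≤ i ≤ j, where j ≥ 2.
Then t(j+1) = 9t(j) − 18t(j−1) = 9·(-6^j + 3^j) − 18·(-6^{j−1} + 3^{j−1}) = -(9·6 − 18)6^{j−1} + (9·3 − 18)3^{j−1} = -36·6^{j−1} + 9·3^{j−1} = -6^{j+1} + 3^{j+1}.
Hence t(m) = -6^m + 3^m for every m ≥ 1, by strong induction.

t(m) = -6^m + 3^m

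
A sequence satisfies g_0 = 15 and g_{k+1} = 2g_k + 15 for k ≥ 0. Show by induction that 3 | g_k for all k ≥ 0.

Base case: g_0 = 15 = 3·5, so 3 | g_0.
Assume 3 | g_j, so g_j = 3t for some integer t.
Then g_{j+1} = 2g_j + 15 = 2·(3t) + 15 = 3(2t + 5), so 3 | g_{j+1}.
So the property holds for j+1, and by induction 3 | g_k for all k ≥ 0.

3 | g_k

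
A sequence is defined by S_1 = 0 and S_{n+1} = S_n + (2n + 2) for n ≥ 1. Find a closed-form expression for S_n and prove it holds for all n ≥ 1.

Claim: S_n = n^2 + n − 2.

Base case: S_1 = 0, and 1^2 + 1 − 2 = 0.
Assume S_r = r^2 + r − 2.
Then S_{r+1} = S_r + (2r + 2) = (r^2 + r − 2) + (2r + 2) = r^2 + 3r,
and (r+1)^2 + (r+1) − 2 = r^2 + 3r.
By induction, S_n = n^2 + n − 2 for all n ≥ 1.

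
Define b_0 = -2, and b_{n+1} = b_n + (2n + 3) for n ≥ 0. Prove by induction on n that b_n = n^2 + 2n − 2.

Base case: b_0 = -2, and 0^2 + 2·0 − 2 = -2.
Assume b_j = j^2 + 2j − 2.
Then b_{j+1} = b_j + (2j + 3) = (j^2 + 2j − 2) + (2j + 3) = j^2 + 4j + 1,
and (j+1)^2 + 2·(j+1) − 2 = j^2 + 4j + 1.
This completes the inductive step, so b_n = n^2 + 2n − 2 for all n ≥ 0.

b_n = n^2 + 2n − 2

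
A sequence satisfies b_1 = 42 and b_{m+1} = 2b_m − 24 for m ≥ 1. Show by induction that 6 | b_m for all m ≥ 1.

Base case: b_1 = 42 = 6·7, so 6 | b_1.
Assume 6 | b_j, so b_j = 6t for some integer t.
Then b_{j+1} = 2b_j − 24 = 2·(6t) − 24 = 6(2t − 4), so 6 | b_{j+1}.
This completes the inductive step, so 6 | b_m for all m ≥ 1.

6 | b_m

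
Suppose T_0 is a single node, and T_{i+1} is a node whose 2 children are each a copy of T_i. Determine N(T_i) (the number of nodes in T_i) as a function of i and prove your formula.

Claim: N(T_i) = 2^{i+1} − 1.

Base case: N(T_0) = 1, and 2^{0+1} − 1 = 1.
Assume N(T_j) = 2^{j+1} − 1.
Then N(T_{j+1}) = 1 + 2N(T_j) = 1 + 2(2^{j+1} − 1) = 2^{j+2} − 2 + 1 = 2^{j+2} − 1.
By induction, N(T_i) = 2^{i+1} − 1 for all i ≥ 0.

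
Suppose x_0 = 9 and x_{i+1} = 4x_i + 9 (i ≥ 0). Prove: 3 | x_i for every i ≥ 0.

Base case: x_0 = 9 = 3·3, so 3 | x_0.
Assume 3 | x_j, so x_j = 3t for some integer t.
Then x_{j+1} = 4x_j + 9 = 4·(3t) + 9 = 3(4t + 3), so 3 | x_{j+1}.
Hence 3 | x_i for every i ≥ 0, by induction.

3 | x_i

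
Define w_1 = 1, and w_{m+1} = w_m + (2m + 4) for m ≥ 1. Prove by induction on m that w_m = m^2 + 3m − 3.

Base case: w_1 = 1, and 1^2 + 3·1 − 3 = 1.
Assume w_j = j^2 + 3j − 3.
Then w_{j+1} = w_j + (2j + 4) = (j^2 + 3j − 3) + (2j + 4) = j^2 + 5j + 1,
and (j+1)^2 + 3·(j+1) − 3 = j^2 + 5j + 1.
Hence w_m = m^2 + 3m − 3 for every m ≥ 1, by induction.

w_m = m^2 + 3m − 3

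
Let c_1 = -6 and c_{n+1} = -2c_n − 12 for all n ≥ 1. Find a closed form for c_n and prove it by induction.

Claim: c_n = (-2)^n − 4.

Base case: c_1 = -6, and (-2)^1 − 4 = -2 − 4 = -6.
Assume c_m = (-2)^m − 4 for some m ≥ 1.
Then c_{m+1} = -2c_m − 12 = -2·((-2)^m − 4) − 12 = -2·(-2)^m + 8 − 12 = (-2)^{m+1} − 4.
This completes the inductive step, so c_n = (-2)^n − 4 for all n ≥ 1.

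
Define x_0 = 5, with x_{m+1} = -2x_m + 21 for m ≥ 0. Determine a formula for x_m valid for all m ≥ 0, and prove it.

Claim: x_m = -2·(-2)^m + 7.

Base case: x_0 = 5, and -2·(-2)^0 + 7 = -2 + 7 = 5.
Assume x_k = -2·(-2)^k + 7 for some k ≥ 0.
Then x_{k+1} = -2x_k + 21 = -2·(-2·(-2)^k + 7) + 21 = 4·(-2)^k − 14 + 21 = -2·(-2)^{k+1} + 7.
So the formula holds for k+1, and by induction x_m = -2·(-2)^m + 7 for all m ≥ 0.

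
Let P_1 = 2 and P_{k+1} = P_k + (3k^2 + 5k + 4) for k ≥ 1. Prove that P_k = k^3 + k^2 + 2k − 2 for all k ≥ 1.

Base case: P_1 = 2, and 1^3 + 1^2 + 2·1 − 2 = 2.
Assume P_m = m^3 + m^2 + 2m − 2.
Then P_{m+1} = P_m + (3m^2 + 5m + 4) = (m^3 + m^2 + 2m − 2) + (3m^2 + 5m + 4) = m^3 + 4m^2 + 7m + 2,
and (m+1)^3 + (m+1)^2 + 2·(m+1) − 2 = m^3 + 4m^2 + 7m + 2.
By induction, P_k = k^3 + k^2 + 2k − 2 for all k ≥ 1.

P_k = k^3 + k^2 + 2k − 2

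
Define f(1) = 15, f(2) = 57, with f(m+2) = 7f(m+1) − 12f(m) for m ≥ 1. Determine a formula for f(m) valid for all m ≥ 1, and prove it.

Claim: f(m) = 3·4^m + 3^m.

Base cases: f(1) = 15 and 3·4^1 + 3^1 = 15; f(2) = 57 and 3·4^2 + 3^2 = 57.
Assume f(j) = 3·4^j + 3^j for all 1 ≤ j ≤ k, where k ≥ 2.
Then f(k+1) = 7f(k) − 12f(k−1) = 7·(3·4^k + 3^k) − 12·(3·4^{k−1} + 3^{k−1}) = 3·(7·4 − 12)4^{k−1} + (7·3 − 12)3^{k−1} = 48·4^{k−1} + 9·3^{k−1} = 3·4^{k+1} + 3^{k+1}.
By strong induction, f(m) = 3·4^m + 3^m for all m ≥ 1.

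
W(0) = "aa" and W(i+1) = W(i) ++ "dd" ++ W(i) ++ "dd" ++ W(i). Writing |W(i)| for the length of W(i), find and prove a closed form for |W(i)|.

Claim: |W(i)| = 4·3^i − 2.

Base case: |W(0)| = 2, and 4·3^0 − 2 = 2.
Assume |W(m)| = 4·3^m − 2.
Then |W(m+1)| = 3|W(m)| + 4 = 3(4·3^m − 2) + 4 = 4·3^{m+1} − 6 + 4 = 4·3^{m+1} − 2.
This completes the inductive step, so |W(i)| = 4·3^i − 2 for all i ≥ 0.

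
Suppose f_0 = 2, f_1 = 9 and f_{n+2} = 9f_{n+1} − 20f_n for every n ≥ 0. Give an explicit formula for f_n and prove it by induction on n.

Claim: f_n = 4^n + 5^n.

Base cases: f_0 = 2 and 4^0 + 5^0 = 2; f_1 = 9 and 4^1 + 5^1 = 9.
Assume f_j = 4^j + 5^j for all 0 ≤ j ≤ m, where m ≥ 1.
Then f_{m+1} = 9f_m − 20f_{m−1} = 9·(4^m + 5^m) − 20·(4^{m−1} + 5^{m−1}) = (9·4 − 20)4^{m−1} + (9·5 − 20)5^{m−1} = 16·4^{m−1} + 25·5^{m−1} = 4^{m+1} + 5^{m+1}.
So the formula holds for m+1, and by strong induction f_n = 4^n + 5^n for all n ≥ 0.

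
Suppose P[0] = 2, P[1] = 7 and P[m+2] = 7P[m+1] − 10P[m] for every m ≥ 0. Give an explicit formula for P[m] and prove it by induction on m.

Claim: P[m] = 5^m + 2^m.

Base cases: P[0] = 2 and 5^0 + 2^0 = 2; P[1] = 7 and 5^1 + 2^1 = 7.
Assume P[j] = 5^j + 2^j for all 0 ≤ j ≤ r, where r ≥ 1.
Then P[r+1] = 7P[r] − 10P[r−1] = 7·(5^r + 2^r) − 10·(5^{r−1} + 2^{r−1}) = (7·5 − 10)5^{r−1} + (7·2 − 10)2^{r−1} = 25·5^{r−1} + 4·2^{r−1} = 5^{r+1} + 2^{r+1}.
Hence P[m] = 5^m + 2^m for every m ≥ 0, by strong induction.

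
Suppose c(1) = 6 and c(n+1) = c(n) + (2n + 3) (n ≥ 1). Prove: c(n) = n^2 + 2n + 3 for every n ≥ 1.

Base case: c(1) = 6, and 1^2 + 2·1 + 3 = 6.
Assume c(j) = j^2 + 2j + 3.
Then c(j+1) = c(j) + (2j + 3) = (j^2 + 2j + 3) + (2j + 3) = j^2 + 4j + 6,
and (j+1)^2 + 2·(j+1) + 3 = j^2 + 4j + 6.
By induction, c(n) = n^2 + 2n + 3 for all n ≥ 1.

c(n) = n^2 + 2n + 3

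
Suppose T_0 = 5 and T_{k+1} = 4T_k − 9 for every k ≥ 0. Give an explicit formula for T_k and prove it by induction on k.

Claim: T_k = 2·4^k + 3.

Base case: T_0 = 5, and 2·4^0 + 3 = 2 + 3 = 5.
Assume T_m = 2·4^m + 3 for some m ≥ 0.
Then T_{m+1} = 4T_m − 9 = 4·(2·4^m + 3) − 9 = 8·4^m + 12 − 9 = 2·4^{m+1} + 3.
So the formula holds for m+1, and by induction T_k = 2·4^k + 3 for all k ≥ 0.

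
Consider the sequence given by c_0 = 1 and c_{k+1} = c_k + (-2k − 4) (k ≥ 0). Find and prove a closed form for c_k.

Claim: c_k = -k^2 − 3k + 1.

Base case: c_0 = 1, and -0^2 − 3·0 + 1 = 1.
Assume c_r = -r^2 − 3r + 1.
Then c_{r+1} = c_r + (-2r − 4) = (-r^2 − 3r + 1) + (-2r − 4) = -r^2 − 5r − 3,
and -(r+1)^2 − 3·(r+1) + 1 = -r^2 − 5r − 3.
Hence c_k = -k^2 − 3k + 1 for every k ≥ 0, by induction.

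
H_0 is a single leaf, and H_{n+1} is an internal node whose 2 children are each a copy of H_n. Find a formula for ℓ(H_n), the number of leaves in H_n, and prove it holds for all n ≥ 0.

Claim: ℓ(H_n) = 2^n.

Base case: ℓ(H_0) = 1, and 2^0 = 1.
Assume ℓ(H_r) = 2^r.
Then ℓ(H_{r+1}) = 2·ℓ(H_r) = 2·2^r = 2^{r+1}.
Hence ℓ(H_n) = 2^n for every n ≥ 0, by induction.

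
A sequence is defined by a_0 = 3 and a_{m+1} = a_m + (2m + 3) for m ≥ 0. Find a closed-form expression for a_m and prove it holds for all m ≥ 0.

Claim: a_m = m^2 + 2m + 3.

Base case: a_0 = 3, and 0^2 + 2·0 + 3 = 3.
Assume a_k = k^2 + 2k + 3.
Then a_{k+1} = a_k + (2k + 3) = (k^2 + 2k + 3) + (2k + 3) = k^2 + 4k + 6,
and (k+1)^2 + 2·(k+1) + 3 = k^2 + 4k + 6.
This completes the inductive step, so a_m = m^2 + 2m + 3 for all m ≥ 0.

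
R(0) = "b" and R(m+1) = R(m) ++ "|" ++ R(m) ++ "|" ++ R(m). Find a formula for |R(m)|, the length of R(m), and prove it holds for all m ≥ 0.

Claim: |R(m)| = 2·3^m − 1.

Base case: |R(0)| = 1, and 2·3^0 − 1 = 1.
Assume |R(j)| = 2·3^j − 1.
Then |R(j+1)| = 3|R(j)| + 2 = 3(2·3^j − 1) + 2 = 2·3^{j+1} − 3 + 2 = 2·3^{j+1} − 1.
So the formula holds for j+1, and by induction |R(m)| = 2·3^m − 1 for all m ≥ 0.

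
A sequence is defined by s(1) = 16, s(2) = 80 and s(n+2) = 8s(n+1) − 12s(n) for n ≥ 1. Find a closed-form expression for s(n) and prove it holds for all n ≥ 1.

Claim: s(n) = 2·2^n + 2·6^n.

Base cases: s(1) = 16 and 2·2^1 + 2·6^1 = 16; s(2) = 80 and 2·2^2 + 2·6^2 = 80.
Assume s(j) = 2·2^j + 2·6^j for all 1 ≤ j ≤ r, where r ≥ 2.
Then s(r+1) = 8s(r) − 12s(r−1) = 8·(2·2^r + 2·6^r) − 12·(2·2^{r−1} + 2·6^{r−1}) = 2·(8·2 − 12)2^{r−1} + 2·(8·6 − 12)6^{r−1} = 8·2^{r−1} + 72·6^{r−1} = 2·2^{r+1} + 2·6^{r+1}.
Hence s(n) = 2·2^n + 2·6^n for every n ≥ 1, by strong induction.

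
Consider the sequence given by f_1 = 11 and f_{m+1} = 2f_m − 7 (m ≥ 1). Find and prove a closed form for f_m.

Claim: f_m = 2^{m+1} + 7.

Base case: f_1 = 11, and 2^{1+1} + 7 = 4 + 7 = 11.
Assume f_j = 2^{j+1} + 7 for some j ≥ 1.
Then f_{j+1} = 2f_j − 7 = 2·(2^{j+1} + 7) − 7 = 2^{j+2} + 14 − 7 = 2^{j+2} + 7.
So the formula holds for j+1, and by induction f_m = 2^{m+1} + 7 for all m ≥ 1.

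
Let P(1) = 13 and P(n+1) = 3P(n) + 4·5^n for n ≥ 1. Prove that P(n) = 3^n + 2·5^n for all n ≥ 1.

Base case: P(1) = 13, and 3^1 + 2·5^1 = 3 + 10 = 13.
Assume P(r) = 3^r + 2·5^r for some r ≥ 1.
Then P(r+1) = 3P(r) + 4·5^r = 3·(3^r + 2·5^r) + 4·5^r = 3^{r+1} + 6·5^r + 4·5^r = 3^{r+1} + 10·5^r = 3^{r+1} + 2·5^{r+1}.
Hence P(n) = 3^n + 2·5^n for every n ≥ 1, by induction.

P(n) = 3^n + 2·5^n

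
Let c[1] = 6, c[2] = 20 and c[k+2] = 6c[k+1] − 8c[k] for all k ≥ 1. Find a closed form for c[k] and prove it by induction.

Claim: c[k] = 2^k + 4^k.

Base cases: c[1] = 6 and 2^1 + 4^1 = 6; c[2] = 20 and 2^2 + 4^2 = 20.
Assume c[i] = 2^i + 4^i for all 1 ≤ i ≤ j, where j ≥ 2.
Then c[j+1] = 6c[j] − 8c[j−1] = 6·(2^j + 4^j) − 8·(2^{j−1} + 4^{j−1}) = (6·2 − 8)2^{j−1} + (6·4 − 8)4^{j−1} = 4·2^{j−1} + 16·4^{j−1} = 2^{j+1} + 4^{j+1}.
This completes the inductive step, so c[k] = 2^k + 4^k for all k ≥ 1.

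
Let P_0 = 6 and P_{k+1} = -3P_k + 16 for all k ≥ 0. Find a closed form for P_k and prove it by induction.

Claim: P_k = 2·(-3)^k + 4.

Base case: P_0 = 6, and 2·(-3)^0 + 4 = 2 + 4 = 6.
Assume P_r = 2·(-3)^r + 4 for some r ≥ 0.
Then P_{r+1} = -3P_r + 16 = -3·(2·(-3)^r + 4) + 16 = -6·(-3)^r − 12 + 16 = 2·(-3)^{r+1} + 4.
Hence P_k = 2·(-3)^k + 4 for every k ≥ 0, by induction.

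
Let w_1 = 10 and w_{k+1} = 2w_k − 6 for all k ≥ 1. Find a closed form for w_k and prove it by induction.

Claim: w_k = 2^{k+1} + 6.

Base case: w_1 = 10, and 2^{1+1} + 6 = 4 + 6 = 10.
Assume w_m = 2^{m+1} + 6 for some m ≥ 1.
Then w_{m+1} = 2w_m − 6 = 2·(2^{m+1} + 6) − 6 = 2^{m+2} + 12 − 6 = 2^{m+2} + 6.
This completes the inductive step, so w_k = 2^{k+1} + 6 for all k ≥ 1.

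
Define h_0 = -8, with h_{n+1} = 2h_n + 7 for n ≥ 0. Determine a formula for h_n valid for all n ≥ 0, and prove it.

Claim: h_n = -2^n − 7.

Base case: h_0 = -8, and -2^0 − 7 = -1 − 7 = -8.
Assume h_r = -2^r − 7 for some r ≥ 0.
Then h_{r+1} = 2h_r + 7 = 2·(-2^r − 7) + 7 = -2^{r+1} − 14 + 7 = -2^{r+1} − 7.
By induction, h_n = -2^n − 7 for all n ≥ 0.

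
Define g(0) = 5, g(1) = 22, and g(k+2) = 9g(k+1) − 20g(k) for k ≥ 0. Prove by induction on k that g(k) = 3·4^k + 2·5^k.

Base cases: g(0) = 5 and 3·4^0 + 2·5^0 = 5; g(1) = 22 and 3·4^1 + 2·5^1 = 22.
Assume g(i) = 3·4^i + 2·5^i for all 0 ≤ i ≤ j, where j ≥ 1.
Then g(j+1) = 9g(j) − 20g(j−1) = 9·(3·4^j + 2·5^j) − 20·(3·4^{j−1} + 2·5^{j−1}) = 3·(9·4 − 20)4^{j−1} + 2·(9·5 − 20)5^{j−1} = 48·4^{j−1} + 50·5^{j−1} = 3·4^{j+1} + 2·5^{j+1}.
By strong induction, g(k) = 3·4^k + 2·5^k for all k ≥ 0.

g(k) = 3·4^k + 2·5^k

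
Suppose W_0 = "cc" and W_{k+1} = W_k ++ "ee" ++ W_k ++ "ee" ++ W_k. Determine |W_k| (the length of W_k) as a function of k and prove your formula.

Claim: |W_k| = 4·3^k − 2.

Base case: |W_0| = 2, and 4·3^0 − 2 = 2.
Assume |W_m| = 4·3^m − 2.
Then |W_{m+1}| = 3|W_m| + 4 = 3(4·3^m − 2) + 4 = 4·3^{m+1} − 6 + 4 = 4·3^{m+1} − 2.
By induction, |W_k| = 4·3^k − 2 for all k ≥ 0.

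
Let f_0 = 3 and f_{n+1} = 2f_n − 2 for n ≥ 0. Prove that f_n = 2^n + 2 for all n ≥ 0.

Base case: f_0 = 3, and 2^0 + 2 = 1 + 2 = 3.
Assume f_r = 2^r + 2 for some r ≥ 0.
Then f_{r+1} = 2f_r − 2 = 2·(2^r + 2) − 2 = 2^{r+1} + 4 − 2 = 2^{r+1} + 2.
By induction, f_n = 2^n + 2 for all n ≥ 0.

f_n = 2^n + 2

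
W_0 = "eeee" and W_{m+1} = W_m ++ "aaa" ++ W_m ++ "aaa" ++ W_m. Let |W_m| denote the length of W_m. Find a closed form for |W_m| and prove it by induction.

Claim: |W_m| = 7·3^m − 3.

Base case: |W_0| = 4, and 7·3^0 − 3 = 4.
Assume |W_k| = 7·3^k − 3.
Then |W_{k+1}| = 3|W_k| + 6 = 3(7·3^k − 3) + 6 = 7·3^{k+1} − 9 + 6 = 7·3^{k+1} − 3.
So the formula holds for k+1, and by induction |W_m| = 7·3^m − 3 for all m ≥ 0.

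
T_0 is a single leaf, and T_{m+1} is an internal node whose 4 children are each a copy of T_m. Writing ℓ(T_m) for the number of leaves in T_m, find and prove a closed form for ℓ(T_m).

Claim: ℓ(T_m) = 4^m.

Base case: ℓ(T_0) = 1, and 4^0 = 1.
Assume ℓ(T_r) = 4^r.
Then ℓ(T_{r+1}) = 4·ℓ(T_r) = 4·4^r = 4^{r+1}.
By induction, ℓ(T_m) = 4^m for all m ≥ 0.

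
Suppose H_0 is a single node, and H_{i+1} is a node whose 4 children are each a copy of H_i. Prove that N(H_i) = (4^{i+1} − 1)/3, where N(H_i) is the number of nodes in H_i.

Base case: N(H_0) = 1, and (4^{0+1} − 1)/3 = 1.
Assume N(H_j) = (4^{j+1} − 1)/3.
Then N(H_{j+1}) = 1 + 4N(H_j) = 1 + 4·(4^{j+1} − 1)/3 = 1 + (4^{j+2} − 4)/3 = (3 + 4^{j+2} − 4)/3 = (4^{j+2} − 1)/3.
By induction, N(H_i) = (4^{i+1} − 1)/3 for all i ≥ 0.

N(H_i) = (4^{i+1} − 1)/3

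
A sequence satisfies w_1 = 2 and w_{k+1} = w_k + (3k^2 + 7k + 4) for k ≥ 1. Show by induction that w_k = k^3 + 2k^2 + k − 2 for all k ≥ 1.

Base case: w_1 = 2, and 1^3 + 2·1^2 + 1 − 2 = 2.
Assume w_r = r^3 + 2r^2 + r − 2.
Then w_{r+1} = w_r + (3r^2 + 7r + 4) = (r^3 + 2r^2 + r − 2) + (3r^2 + 7r + 4) = r^3 + 5r^2 + 8r + 2,
and (r+1)^3 + 2·(r+1)^2 + (r+1) − 2 = r^3 + 5r^2 + 8r + 2.
Hence w_k = k^3 + 2k^2 + k − 2 for every k ≥ 1, by induction.

w_k = k^3 + 2k^2 + k − 2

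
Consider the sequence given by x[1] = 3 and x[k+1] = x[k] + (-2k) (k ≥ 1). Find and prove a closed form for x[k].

Claim: x[k] = -k^2 + k + 3.

Base case: x[1] = 3, and -1^2 + 1 + 3 = 3.
Assume x[m] = -m^2 + m + 3.
Then x[m+1] = x[m] + (-2m) = (-m^2 + m + 3) + (-2m) = -m^2 − m + 3,
and -(m+1)^2 + (m+1) + 3 = -m^2 − m + 3.
Hence x[k] = -k^2 + k + 3 for every k ≥ 1, by induction.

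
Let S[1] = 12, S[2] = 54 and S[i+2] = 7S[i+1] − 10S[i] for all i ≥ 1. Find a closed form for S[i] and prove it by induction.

Claim: S[i] = 2·5^i + 2^i.

Base cases: S[1] = 12 and 2·5^1 + 2^1 = 12; S[2] = 54 and 2·5^2 + 2^2 = 54.
Assume S[j] = 2·5^j + 2^j for all 1 ≤ j ≤ r, where r ≥ 2.
Then S[r+1] = 7S[r] − 10S[r−1] = 7·(2·5^r + 2^r) − 10·(2·5^{r−1} + 2^{r−1}) = 2·(7·5 − 10)5^{r−1} + (7·2 − 10)2^{r−1} = 50·5^{r−1} + 4·2^{r−1} = 2·5^{r+1} + 2^{r+1}.
By strong induction, S[i] = 2·5^i + 2^i for all i ≥ 1.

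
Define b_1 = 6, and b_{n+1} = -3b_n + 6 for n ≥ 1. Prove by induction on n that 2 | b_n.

Base case: b_1 = 6 = 2·3, so 2 | b_1.
Assume 2 | b_r, so b_r = 2t for some integer t.
Then b_{r+1} = -3b_r + 6 = -3·(2t) + 6 = 2(-3t + 3), so 2 | b_{r+1}.
By induction, 2 | b_n for all n ≥ 1.

2 | b_n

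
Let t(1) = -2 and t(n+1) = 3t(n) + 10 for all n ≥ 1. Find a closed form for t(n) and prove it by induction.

Claim: t(n) = 3^n − 5.

Base case: t(1) = -2, and 3^1 − 5 = 3 − 5 = -2.
Assume t(k) = 3^k − 5 for some k ≥ 1.
Then t(k+1) = 3t(k) + 10 = 3·(3^k − 5) + 10 = 3^{k+1} − 15 + 10 = 3^{k+1} − 5.
So the formula holds for k+1, and by induction t(n) = 3^n − 5 for all n ≥ 1.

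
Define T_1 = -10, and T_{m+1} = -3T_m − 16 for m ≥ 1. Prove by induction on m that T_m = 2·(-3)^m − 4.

Base case: T_1 = -10, and 2·(-3)^1 − 4 = -6 − 4 = -10.
Assume T_k = 2·(-3)^k − 4 for some k ≥ 1.
Then T_{k+1} = -3T_k − 16 = -3·(2·(-3)^k − 4) − 16 = -6·(-3)^k + 12 − 16 = 2·(-3)^{k+1} − 4.
Hence T_m = 2·(-3)^m − 4 for every m ≥ 1, by induction.

T_m = 2·(-3)^m − 4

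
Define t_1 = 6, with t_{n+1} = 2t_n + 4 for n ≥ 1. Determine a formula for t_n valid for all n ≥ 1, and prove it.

Claim: t_n = 5·2^n − 4.

Base case: t_1 = 6, and 5·2^1 − 4 = 10 − 4 = 6.
Assume t_m = 5·2^m − 4 for some m ≥ 1.
Then t_{m+1} = 2t_m + 4 = 2·(5·2^m − 4) + 4 = 10·2^m − 8 + 4 = 5·2^{m+1} − 4.
This completes the inductive step, so t_n = 5·2^n − 4 for all n ≥ 1.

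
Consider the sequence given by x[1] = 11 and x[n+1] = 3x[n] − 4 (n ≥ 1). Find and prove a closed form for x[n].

Claim: x[n] = 3^{n+1} + 2.

Base case: x[1] = 11, and 3^{1+1} + 2 = 9 + 2 = 11.
Assume x[m] = 3^{m+1} + 2 for some m ≥ 1.
Then x[m+1] = 3x[m] − 4 = 3·(3^{m+1} + 2) − 4 = 3^{m+2} + 6 − 4 = 3^{m+2} + 2.
So the formula holds for m+1, and by induction x[n] = 3^{n+1} + 2 for all n ≥ 1.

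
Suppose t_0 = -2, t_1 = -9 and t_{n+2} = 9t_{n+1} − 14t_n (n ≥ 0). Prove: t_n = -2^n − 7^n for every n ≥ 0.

Base cases: t_0 = -2 and -2^0 − 7^0 = -2; t_1 = -9 and -2^1 − 7^1 = -9.
Assume t_j = -2^j − 7^j for all 0 ≤ j ≤ r, where r ≥ 1.
Then t_{r+1} = 9t_r − 14t_{r−1} = 9·(-2^r − 7^r) − 14·(-2^{r−1} − 7^{r−1}) = -(9·2 − 14)2^{r−1} − (9·7 − 14)7^{r−1} = -4·2^{r−1} − 49·7^{r−1} = -2^{r+1} − 7^{r+1}.
By strong induction, t_n = -2^n − 7^n for all n ≥ 0.

t_n = -2^n − 7^n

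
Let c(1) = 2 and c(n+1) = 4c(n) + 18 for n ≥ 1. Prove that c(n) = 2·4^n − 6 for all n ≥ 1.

Base case: c(1) = 2, and 2·4^1 − 6 = 8 − 6 = 2.
Assume c(m) = 2·4^m − 6 for some m ≥ 1.
Then c(m+1) = 4c(m) + 18 = 4·(2·4^m − 6) + 18 = 8·4^m − 24 + 18 = 2·4^{m+1} − 6.
By induction, c(n) = 2·4^n − 6 for all n ≥ 1.

c(n) = 2·4^n − 6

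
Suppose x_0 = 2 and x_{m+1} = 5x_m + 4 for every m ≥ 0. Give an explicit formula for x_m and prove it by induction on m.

Claim: x_m = 3·5^m − 1.

Base case: x_0 = 2, and 3·5^0 − 1 = 3 − 1 = 2.
Assume x_j = 3·5^j − 1 for some j ≥ 0.
Then x_{j+1} = 5x_j + 4 = 5·(3·5^j − 1) + 4 = 15·5^j − 5 + 4 = 3·5^{j+1} − 1.
This completes the inductive step, so x_m = 3·5^m − 1 for all m ≥ 0.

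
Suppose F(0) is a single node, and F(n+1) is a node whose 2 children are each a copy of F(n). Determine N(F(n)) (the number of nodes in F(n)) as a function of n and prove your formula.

Claim: N(F(n)) = 2^{n+1} − 1.

Base case: N(F(0)) = 1, and 2^{0+1} − 1 = 1.
Assume N(F(k)) = 2^{k+1} − 1.
Then N(F(k+1)) = 1 + 2N(F(k)) = 1 + 2(2^{k+1} − 1) = 2^{k+2} − 2 + 1 = 2^{k+2} − 1.
Hence N(F(n)) = 2^{n+1} − 1 for every n ≥ 0, by induction.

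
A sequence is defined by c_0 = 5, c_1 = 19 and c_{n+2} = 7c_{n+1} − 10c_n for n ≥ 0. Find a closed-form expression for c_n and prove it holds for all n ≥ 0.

Claim: c_n = 3·5^n + 2·2^n.

Base cases: c_0 = 5 and 3·5^0 + 2·2^0 = 5; c_1 = 19 and 3·5^1 + 2·2^1 = 19.
Assume c_j = 3·5^j + 2·2^j for all 0 ≤ j ≤ r, where r ≥ 1.
Then c_{r+1} = 7c_r − 10c_{r−1} = 7·(3·5^r + 2·2^r) − 10·(3·5^{r−1} + 2·2^{r−1}) = 3·(7·5 − 10)5^{r−1} + 2·(7·2 − 10)2^{r−1} = 75·5^{r−1} + 8·2^{r−1} = 3·5^{r+1} + 2·2^{r+1}.
By strong induction, c_n = 3·5^n + 2·2^n for all n ≥ 0.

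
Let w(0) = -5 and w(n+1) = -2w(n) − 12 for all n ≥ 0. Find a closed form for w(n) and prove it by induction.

Claim: w(n) = -(-2)^n − 4.

Base case: w(0) = -5, and -(-2)^0 − 4 = -1 − 4 = -5.
Assume w(m) = -(-2)^m − 4 for some m ≥ 0.
Then w(m+1) = -2w(m) − 12 = -2·(-(-2)^m − 4) − 12 = 2·(-2)^m + 8 − 12 = -(-2)^{m+1} − 4.
By induction, w(n) = -(-2)^n − 4 for all n ≥ 0.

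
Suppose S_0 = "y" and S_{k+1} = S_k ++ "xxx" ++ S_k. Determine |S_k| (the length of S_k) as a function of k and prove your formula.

Claim: |S_k| = 2^{k+2} − 3.

Base case: |S_0| = 1, and 2^{0+2} − 3 = 1.
Assume |S_r| = 2^{r+2} − 3.
Then |S_{r+1}| = |S_r| + 3 + |S_r| = 2|S_r| + 3 = 2(2^{r+2} − 3) + 3 = 2^{r+3} − 6 + 3 = 2^{r+3} − 3.
By induction, |S_k| = 2^{k+2} − 3 for all k ≥ 0.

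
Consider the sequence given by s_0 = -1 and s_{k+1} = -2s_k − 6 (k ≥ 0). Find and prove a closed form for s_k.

Claim: s_k = (-2)^k − 2.

Base case: s_0 = -1, and (-2)^0 − 2 = 1 − 2 = -1.
Assume s_j = (-2)^j − 2 for some j ≥ 0.
Then s_{j+1} = -2s_j − 6 = -2·((-2)^j − 2) − 6 = -2·(-2)^j + 4 − 6 = (-2)^{j+1} − 2.
So the formula holds for j+1, and by induction s_k = (-2)^k − 2 for all k ≥ 0.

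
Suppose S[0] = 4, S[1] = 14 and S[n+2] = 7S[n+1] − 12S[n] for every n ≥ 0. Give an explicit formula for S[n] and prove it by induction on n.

Claim: S[n] = 2·3^n + 2·4^n.

Base cases: S[0] = 4 and 2·3^0 + 2·4^0 = 4; S[1] = 14 and 2·3^1 + 2·4^1 = 14.
Assume S[j] = 2·3^j + 2·4^j for all 0 ≤ j ≤ k, where k ≥ 1.
Then S[k+1] = 7S[k] − 12S[k−1] = 7·(2·3^k + 2·4^k) − 12·(2·3^{k−1} + 2·4^{k−1}) = 2·(7·3 − 12)3^{k−1} + 2·(7·4 − 12)4^{k−1} = 18·3^{k−1} + 32·4^{k−1} = 2·3^{k+1} + 2·4^{k+1}.
Hence S[n] = 2·3^n + 2·4^n for every n ≥ 0, by strong induction.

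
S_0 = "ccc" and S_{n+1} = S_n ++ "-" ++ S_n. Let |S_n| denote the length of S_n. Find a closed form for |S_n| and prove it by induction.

Claim: |S_n| = 2^{n+2} − 1.

Base case: |S_0| = 3, and 2^{0+2} − 1 = 3.
Assume |S_m| = 2^{m+2} − 1.
Then |S_{m+1}| = |S_m| + 1 + |S_m| = 2|S_m| + 1 = 2(2^{m+2} − 1) + 1 = 2^{m+3} − 2 + 1 = 2^{m+3} − 1.
So the formula holds for m+1, and by induction |S_n| = 2^{n+2} − 1 for all n ≥ 0.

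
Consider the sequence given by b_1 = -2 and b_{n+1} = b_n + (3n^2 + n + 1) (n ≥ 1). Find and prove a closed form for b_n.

Claim: b_n = n^3 − n^2 + n − 3.

Base case: b_1 = -2, and 1^3 − 1^2 + 1 − 3 = -2.
Assume b_j = j^3 − j^2 + j − 3.
Then b_{j+1} = b_j + (3j^2 + j + 1) = (j^3 − j^2 + j − 3) + (3j^2 + j + 1) = j^3 + 2j^2 + 2j − 2,
and (j+1)^3 − (j+1)^2 + (j+1) − 3 = j^3 + 2j^2 + 2j − 2.
By induction, b_n = n^3 − n^2 + n − 3 for all n ≥ 1.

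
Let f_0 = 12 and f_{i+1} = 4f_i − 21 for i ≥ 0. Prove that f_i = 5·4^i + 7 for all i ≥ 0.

Base case: f_0 = 12, and 5·4^0 + 7 = 5 + 7 = 12.
Assume f_r = 5·4^r + 7 for some r ≥ 0.
Then f_{r+1} = 4f_r − 21 = 4·(5·4^r + 7) − 21 = 20·4^r + 28 − 21 = 5·4^{r+1} + 7.
By induction, f_i = 5·4^i + 7 for all i ≥ 0.

f_i = 5·4^i + 7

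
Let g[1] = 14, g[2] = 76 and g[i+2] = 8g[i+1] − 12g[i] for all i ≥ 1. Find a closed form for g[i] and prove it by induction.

Claim: g[i] = 2·6^i + 2^i.

Base cases: g[1] = 14 and 2·6^1 + 2^1 = 14; g[2] = 76 and 2·6^2 + 2^2 = 76.
Assume g[j] = 2·6^j + 2^j for all 1 ≤ j ≤ k, where k ≥ 2.
Then g[k+1] = 8g[k] − 12g[k−1] = 8·(2·6^k + 2^k) − 12·(2·6^{k−1} + 2^{k−1}) = 2·(8·6 − 12)6^{k−1} + (8·2 − 12)2^{k−1} = 72·6^{k−1} + 4·2^{k−1} = 2·6^{k+1} + 2^{k+1}.
So the formula holds for k+1, and by strong induction g[i] = 2·6^i + 2^i for all i ≥ 1.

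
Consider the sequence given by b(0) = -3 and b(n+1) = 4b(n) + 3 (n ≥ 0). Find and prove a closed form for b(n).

Claim: b(n) = -2·4^n − 1.

Base case: b(0) = -3, and -2·4^0 − 1 = -2 − 1 = -3.
Assume b(m) = -2·4^m − 1 for some m ≥ 0.
Then b(m+1) = 4b(m) + 3 = 4·(-2·4^m − 1) + 3 = -8·4^m − 4 + 3 = -2·4^{m+1} − 1.
This completes the inductive step, so b(n) = -2·4^n − 1 for all n ≥ 0.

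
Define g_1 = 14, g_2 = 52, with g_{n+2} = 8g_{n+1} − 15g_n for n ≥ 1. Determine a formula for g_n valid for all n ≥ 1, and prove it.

Claim: g_n = 3·3^n + 5^n.

Base cases: g_1 = 14 and 3·3^1 + 5^1 = 14; g_2 = 52 and 3·3^2 + 5^2 = 52.
Assume g_i = 3·3^i + 5^i for all 1 ≤ i ≤ j, where j ≥ 2.
Then g_{j+1} = 8g_j − 15g_{j−1} = 8·(3·3^j + 5^j) − 15·(3·3^{j−1} + 5^{j−1}) = 3·(8·3 − 15)3^{j−1} + (8·5 − 15)5^{j−1} = 27·3^{j−1} + 25·5^{j−1} = 3·3^{j+1} + 5^{j+1}.
Hence g_n = 3·3^n + 5^n for every n ≥ 1, by strong induction.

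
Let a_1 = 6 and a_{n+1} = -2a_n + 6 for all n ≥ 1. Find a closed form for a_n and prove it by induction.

Claim: a_n = -2·(-2)^n + 2.

Base case: a_1 = 6, and -2·(-2)^1 + 2 = 4 + 2 = 6.
Assume a_k = -2·(-2)^k + 2 for some k ≥ 1.
Then a_{k+1} = -2a_k + 6 = -2·(-2·(-2)^k + 2) + 6 = 4·(-2)^k − 4 + 6 = -2·(-2)^{k+1} + 2.
So the formula holds for k+1, and by induction a_n = -2·(-2)^n + 2 for all n ≥ 1.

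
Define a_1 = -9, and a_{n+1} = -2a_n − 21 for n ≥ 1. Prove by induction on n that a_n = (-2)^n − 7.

Base case: a_1 = -9, and (-2)^1 − 7 = -2 − 7 = -9.
Assume a_m = (-2)^m − 7 for some m ≥ 1.
Then a_{m+1} = -2a_m − 21 = -2·((-2)^m − 7) − 21 = -2·(-2)^m + 14 − 21 = (-2)^{m+1} − 7.
This completes the inductive step, so a_n = (-2)^n − 7 for all n ≥ 1.

a_n = (-2)^n − 7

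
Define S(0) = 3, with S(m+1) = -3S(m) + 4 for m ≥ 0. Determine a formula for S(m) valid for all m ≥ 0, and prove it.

Claim: S(m) = 2·(-3)^m + 1.

Base case: S(0) = 3, and 2·(-3)^0 + 1 = 2 + 1 = 3.
Assume S(k) = 2·(-3)^k + 1 for some k ≥ 0.
Then S(k+1) = -3S(k) + 4 = -3·(2·(-3)^k + 1) + 4 = -6·(-3)^k − 3 + 4 = 2·(-3)^{k+1} + 1.
By induction, S(m) = 2·(-3)^m + 1 for all m ≥ 0.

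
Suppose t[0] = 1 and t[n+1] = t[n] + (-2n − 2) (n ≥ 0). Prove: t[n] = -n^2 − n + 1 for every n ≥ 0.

Base case: t[0] = 1, and -0^2 − 0 + 1 = 1.
Assume t[j] = -j^2 − j + 1.
Then t[j+1] = t[j] + (-2j − 2) = (-j^2 − j + 1) + (-2j − 2) = -j^2 − 3j − 1,
and -(j+1)^2 − (j+1) + 1 = -j^2 − 3j − 1.
By induction, t[n] = -n^2 − n + 1 for all n ≥ 0.

t[n] = -n^2 − n + 1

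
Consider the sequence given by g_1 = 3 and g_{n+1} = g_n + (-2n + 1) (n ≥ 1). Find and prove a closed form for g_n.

Claim: g_n = -n^2 + 2n + 2.

Base case: g_1 = 3, and -1^2 + 2·1 + 2 = 3.
Assume g_m = -m^2 + 2m + 2.
Then g_{m+1} = g_m + (-2m + 1) = (-m^2 + 2m + 2) + (-2m + 1) = -m^2 + 3,
and -(m+1)^2 + 2·(m+1) + 2 = -m^2 + 3.
By induction, g_n = -n^2 + 2n + 2 for all n ≥ 1.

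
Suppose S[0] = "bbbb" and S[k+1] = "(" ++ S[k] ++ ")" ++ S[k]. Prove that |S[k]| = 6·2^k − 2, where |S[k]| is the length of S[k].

Base case: |S[0]| = 4, and 6·2^0 − 2 = 4.
Assume |S[r]| = 6·2^r − 2.
Then |S[r+1]| = 1 + |S[r]| + 1 + |S[r]| = 2|S[r]| + 2 = 2(6·2^r − 2) + 2 = 6·2^{r+1} − 4 + 2 = 6·2^{r+1} − 2.
Hence |S[k]| = 6·2^k − 2 for every k ≥ 0, by induction.

|S[k]| = 6·2^k − 2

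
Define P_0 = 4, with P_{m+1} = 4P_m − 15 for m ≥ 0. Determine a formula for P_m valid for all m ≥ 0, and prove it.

Claim: P_m = -4^m + 5.

Base case: P_0 = 4, and -4^0 + 5 = -1 + 5 = 4.
Assume P_r = -4^r + 5 for some r ≥ 0.
Then P_{r+1} = 4P_r − 15 = 4·(-4^r + 5) − 15 = -4^{r+1} + 20 − 15 = -4^{r+1} + 5.
This completes the inductive step, so P_m = -4^m + 5 for all m ≥ 0.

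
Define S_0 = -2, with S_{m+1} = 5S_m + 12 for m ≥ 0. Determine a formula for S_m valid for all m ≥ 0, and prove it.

Claim: S_m = 5^m − 3.

Base case: S_0 = -2, and 5^0 − 3 = 1 − 3 = -2.
Assume S_k = 5^k − 3 for some k ≥ 0.
Then S_{k+1} = 5S_k + 12 = 5·(5^k − 3) + 12 = 5^{k+1} − 15 + 12 = 5^{k+1} − 3.
By induction, S_m = 5^m − 3 for all m ≥ 0.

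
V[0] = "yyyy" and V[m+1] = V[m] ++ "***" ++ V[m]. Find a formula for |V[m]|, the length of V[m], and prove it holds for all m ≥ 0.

Claim: |V[m]| = 7·2^m − 3.

Base case: |V[0]| = 4, and 7·2^0 − 3 = 4.
Assume |V[j]| = 7·2^j − 3.
Then |V[j+1]| = |V[j]| + 3 + |V[j]| = 2|V[j]| + 3 = 2(7·2^j − 3) + 3 = 7·2^{j+1} − 6 + 3 = 7·2^{j+1} − 3.
This completes the inductive step, so |V[m]| = 7·2^m − 3 for all m ≥ 0.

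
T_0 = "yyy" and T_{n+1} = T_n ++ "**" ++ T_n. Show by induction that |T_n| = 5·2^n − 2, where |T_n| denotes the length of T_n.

Base case: |T_0| = 3, and 5·2^0 − 2 = 3.
Assume |T_k| = 5·2^k − 2.
Then |T_{k+1}| = |T_k| + 2 + |T_k| = 2|T_k| + 2 = 2(5·2^k − 2) + 2 = 5·2^{k+1} − 4 + 2 = 5·2^{k+1} − 2.
Hence |T_n| = 5·2^n − 2 for every n ≥ 0, by induction.

|T_n| = 5·2^n − 2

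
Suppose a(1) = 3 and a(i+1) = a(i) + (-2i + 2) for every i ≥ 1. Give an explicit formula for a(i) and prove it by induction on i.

Claim: a(i) = -i^2 + 3i + 1.

Base case: a(1) = 3, and -1^2 + 3·1 + 1 = 3.
Assume a(j) = -j^2 + 3j + 1.
Then a(j+1) = a(j) + (-2j + 2) = (-j^2 + 3j + 1) + (-2j + 2) = -j^2 + j + 3,
and -(j+1)^2 + 3·(j+1) + 1 = -j^2 + j + 3.
Hence a(i) = -i^2 + 3i + 1 for every i ≥ 1, by induction.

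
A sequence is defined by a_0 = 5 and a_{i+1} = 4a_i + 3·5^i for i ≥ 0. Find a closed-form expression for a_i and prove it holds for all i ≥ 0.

Claim: a_i = 2·4^i + 3·5^i.

Base case: a_0 = 5, and 2·4^0 + 3·5^0 = 2 + 3 = 5.
Assume a_j = 2·4^j + 3·5^j for some j ≥ 0.
Then a_{j+1} = 4a_j + 3·5^j = 4·(2·4^j + 3·5^j) + 3·5^j = 2·4^{j+1} + 12·5^j + 3·5^j = 2·4^{j+1} + 15·5^j = 2·4^{j+1} + 3·5^{j+1}.
This completes the inductive step, so a_i = 2·4^i + 3·5^i for all i ≥ 0.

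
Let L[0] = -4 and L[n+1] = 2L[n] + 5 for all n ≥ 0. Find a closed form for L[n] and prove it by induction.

Claim: L[n] = 2^n − 5.

Base case: L[0] = -4, and 2^0 − 5 = 1 − 5 = -4.
Assume L[k] = 2^k − 5 for some k ≥ 0.
Then L[k+1] = 2L[k] + 5 = 2·(2^k − 5) + 5 = 2^{k+1} − 10 + 5 = 2^{k+1} − 5.
Hence L[n] = 2^n − 5 for every n ≥ 0, by induction.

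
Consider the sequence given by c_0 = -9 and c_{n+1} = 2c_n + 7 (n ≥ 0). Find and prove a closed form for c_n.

Claim: c_n = -2^{n+1} − 7.

Base case: c_0 = -9, and -2^{0+1} − 7 = -2 − 7 = -9.
Assume c_j = -2^{j+1} − 7 for some j ≥ 0.
Then c_{j+1} = 2c_j + 7 = 2·(-2^{j+1} − 7) + 7 = -2^{j+2} − 14 + 7 = -2^{j+2} − 7.
By induction, c_n = -2^{n+1} − 7 for all n ≥ 0.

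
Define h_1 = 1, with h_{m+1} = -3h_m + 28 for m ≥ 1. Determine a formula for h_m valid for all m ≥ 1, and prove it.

Claim: h_m = 2·(-3)^m + 7.

Base case: h_1 = 1, and 2·(-3)^1 + 7 = -6 + 7 = 1.
Assume h_j = 2·(-3)^j + 7 for some j ≥ 1.
Then h_{j+1} = -3h_j + 28 = -3·(2·(-3)^j + 7) + 28 = -6·(-3)^j − 21 + 28 = 2·(-3)^{j+1} + 7.
So the formula holds for j+1, and by induction h_m = 2·(-3)^m + 7 for all m ≥ 1.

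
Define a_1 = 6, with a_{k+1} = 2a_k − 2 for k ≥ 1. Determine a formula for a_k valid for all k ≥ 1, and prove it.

Claim: a_k = 2^{k+1} + 2.

Base case: a_1 = 6, and 2^{1+1} + 2 = 4 + 2 = 6.
Assume a_r = 2^{r+1} + 2 for some r ≥ 1.
Then a_{r+1} = 2a_r − 2 = 2·(2^{r+1} + 2) − 2 = 2^{r+2} + 4 − 2 = 2^{r+2} + 2.
By induction, a_k = 2^{k+1} + 2 for all k ≥ 1.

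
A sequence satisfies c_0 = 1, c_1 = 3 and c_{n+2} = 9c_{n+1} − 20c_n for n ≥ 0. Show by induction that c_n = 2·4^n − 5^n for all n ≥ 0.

Base cases: c_0 = 1 and 2·4^0 − 5^0 = 1; c_1 = 3 and 2·4^1 − 5^1 = 3.
Assume c_j = 2·4^j − 5^j for all 0 ≤ j ≤ r, where r ≥ 1.
Then c_{r+1} = 9c_r − 20c_{r−1} = 9·(2·4^r − 5^r) − 20·(2·4^{r−1} − 5^{r−1}) = 2·(9·4 − 20)4^{r−1} − (9·5 − 20)5^{r−1} = 32·4^{r−1} − 25·5^{r−1} = 2·4^{r+1} − 5^{r+1}.
This completes the inductive step, so c_n = 2·4^n − 5^n for all n ≥ 0.

c_n = 2·4^n − 5^n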